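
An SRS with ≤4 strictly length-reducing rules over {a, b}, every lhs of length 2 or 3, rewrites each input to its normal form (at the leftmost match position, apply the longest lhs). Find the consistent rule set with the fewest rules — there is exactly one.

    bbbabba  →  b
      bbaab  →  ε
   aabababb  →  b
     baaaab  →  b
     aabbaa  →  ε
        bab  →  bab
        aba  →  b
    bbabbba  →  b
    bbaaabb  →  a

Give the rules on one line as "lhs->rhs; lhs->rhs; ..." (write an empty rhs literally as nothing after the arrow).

  | bbbabba => babba => baa => b
  | bbaab => aab => aa => ε
  | aabababb => aaababb => ababb => bbb => b
  | baaaab => baab => baa => b

aa->; aab->aa; aba->b; bb->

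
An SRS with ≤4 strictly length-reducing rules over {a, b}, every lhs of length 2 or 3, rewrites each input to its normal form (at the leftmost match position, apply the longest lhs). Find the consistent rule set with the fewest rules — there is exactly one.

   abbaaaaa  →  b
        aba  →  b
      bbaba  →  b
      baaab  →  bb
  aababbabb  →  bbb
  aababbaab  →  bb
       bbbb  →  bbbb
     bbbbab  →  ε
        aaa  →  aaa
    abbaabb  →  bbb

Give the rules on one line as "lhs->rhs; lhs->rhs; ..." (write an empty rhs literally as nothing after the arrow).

  | abbaaaaa => baaaaa => baaaa => baaa => baa => ba => b
  | aba => ba => b
  | bbaba => aba => ba => b
  | baaab => baab => bab => bb

ab->; aba->ba; ba->b; bba->a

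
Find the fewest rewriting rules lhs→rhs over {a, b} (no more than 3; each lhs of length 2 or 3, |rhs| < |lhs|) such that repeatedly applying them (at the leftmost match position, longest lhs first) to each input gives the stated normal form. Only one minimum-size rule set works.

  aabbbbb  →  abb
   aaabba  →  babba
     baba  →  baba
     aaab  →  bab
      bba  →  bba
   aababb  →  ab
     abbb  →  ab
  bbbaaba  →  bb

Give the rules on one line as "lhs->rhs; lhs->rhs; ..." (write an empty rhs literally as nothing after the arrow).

aa->b; aab->a; bbb->b

  | aabbbbb => abbbb => abb
  | aaabba => babba
  | baba
  | aaab => bab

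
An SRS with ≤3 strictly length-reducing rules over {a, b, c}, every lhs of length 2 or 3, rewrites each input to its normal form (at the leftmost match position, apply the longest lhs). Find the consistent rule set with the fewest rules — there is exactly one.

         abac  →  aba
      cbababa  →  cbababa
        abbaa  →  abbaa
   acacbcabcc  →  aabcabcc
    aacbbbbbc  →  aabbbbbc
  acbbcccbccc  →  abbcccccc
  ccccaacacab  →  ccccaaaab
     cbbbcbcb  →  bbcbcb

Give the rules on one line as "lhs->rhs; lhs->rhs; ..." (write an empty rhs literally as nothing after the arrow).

  | abac => aba
  | cbababa
  | abbaa
  | acacbcabcc => aacbcabcc => aabcabcc

ac->a; cbb->b; ccb->cc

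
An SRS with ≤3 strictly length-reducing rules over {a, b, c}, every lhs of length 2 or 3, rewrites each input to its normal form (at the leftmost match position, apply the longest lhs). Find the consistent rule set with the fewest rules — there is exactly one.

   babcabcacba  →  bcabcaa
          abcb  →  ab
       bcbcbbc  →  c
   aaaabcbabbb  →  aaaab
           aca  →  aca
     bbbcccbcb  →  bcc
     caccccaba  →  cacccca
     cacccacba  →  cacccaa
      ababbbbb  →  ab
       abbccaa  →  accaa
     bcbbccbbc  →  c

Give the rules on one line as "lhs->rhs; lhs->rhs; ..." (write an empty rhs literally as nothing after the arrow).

  | babcabcacba => bcabcacba => bcabcaa
  | abcb => ab
  | bcbcbbc => bcbbc => bbc => c
  | aaaabcbabbb => aaaababbb => aaaabbb => aaaab

ba->; bb->; cb->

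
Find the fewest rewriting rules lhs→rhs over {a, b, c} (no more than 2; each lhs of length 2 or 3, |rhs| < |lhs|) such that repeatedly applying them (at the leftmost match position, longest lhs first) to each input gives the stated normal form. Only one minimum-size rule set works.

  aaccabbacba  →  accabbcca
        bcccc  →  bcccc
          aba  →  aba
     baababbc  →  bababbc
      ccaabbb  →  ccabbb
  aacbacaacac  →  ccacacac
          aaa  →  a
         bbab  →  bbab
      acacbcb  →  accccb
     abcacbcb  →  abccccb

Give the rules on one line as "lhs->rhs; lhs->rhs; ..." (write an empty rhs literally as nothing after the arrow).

aa->a; acb->cc

  | aaccabbacba => accabbacba => accabbcca
  | bcccc
  | aba
  | baababbc => bababbc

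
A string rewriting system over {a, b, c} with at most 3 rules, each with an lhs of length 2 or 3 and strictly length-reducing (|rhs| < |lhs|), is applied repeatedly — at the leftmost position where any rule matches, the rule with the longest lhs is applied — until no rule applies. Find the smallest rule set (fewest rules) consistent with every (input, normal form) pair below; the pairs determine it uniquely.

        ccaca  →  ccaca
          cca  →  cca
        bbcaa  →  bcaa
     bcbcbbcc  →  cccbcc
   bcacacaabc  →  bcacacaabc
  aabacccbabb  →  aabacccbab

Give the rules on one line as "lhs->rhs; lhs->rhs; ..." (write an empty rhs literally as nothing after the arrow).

  | ccaca
  | cca
  | bbcaa => bcaa
  | bcbcbbcc => cccbbcc => cccbcc

bb->b; bcb->cc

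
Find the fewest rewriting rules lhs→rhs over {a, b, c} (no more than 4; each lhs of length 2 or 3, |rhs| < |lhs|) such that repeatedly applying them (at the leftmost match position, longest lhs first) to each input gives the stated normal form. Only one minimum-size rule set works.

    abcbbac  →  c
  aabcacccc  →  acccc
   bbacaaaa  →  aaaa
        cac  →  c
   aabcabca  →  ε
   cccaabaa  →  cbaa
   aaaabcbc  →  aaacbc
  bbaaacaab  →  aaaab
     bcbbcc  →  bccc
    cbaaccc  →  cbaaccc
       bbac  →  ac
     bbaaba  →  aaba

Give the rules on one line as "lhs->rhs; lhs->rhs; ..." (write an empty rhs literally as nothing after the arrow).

  | abcbbac => cbbac => cac => c
  | aabcacccc => acacccc => acccc
  | bbacaaaa => acaaaa => aaaa
  | cac => c

abc->c; bb->; ca->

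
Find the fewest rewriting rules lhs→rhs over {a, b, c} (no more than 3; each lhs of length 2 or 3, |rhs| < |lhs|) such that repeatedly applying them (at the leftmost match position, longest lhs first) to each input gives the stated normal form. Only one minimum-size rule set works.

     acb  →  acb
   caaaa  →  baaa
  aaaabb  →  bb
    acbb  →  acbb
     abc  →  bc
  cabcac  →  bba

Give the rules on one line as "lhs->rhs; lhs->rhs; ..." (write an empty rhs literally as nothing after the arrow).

ab->b; ca->b; cac->a

  | acb
  | caaaa => baaa
  | aaaabb => aaabb => aabb => abb => bb
  | acbb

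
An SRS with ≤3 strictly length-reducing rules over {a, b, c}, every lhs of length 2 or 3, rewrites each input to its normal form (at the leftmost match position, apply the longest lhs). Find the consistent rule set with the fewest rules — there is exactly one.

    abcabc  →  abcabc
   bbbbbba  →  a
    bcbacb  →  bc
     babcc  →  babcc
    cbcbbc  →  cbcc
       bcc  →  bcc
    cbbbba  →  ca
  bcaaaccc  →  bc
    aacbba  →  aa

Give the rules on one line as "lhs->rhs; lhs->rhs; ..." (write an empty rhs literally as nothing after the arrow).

ac->; bb->

  | abcabc
  | bbbbbba => bbbba => bba => a
  | bcbacb => bcbb => bc
  | babcc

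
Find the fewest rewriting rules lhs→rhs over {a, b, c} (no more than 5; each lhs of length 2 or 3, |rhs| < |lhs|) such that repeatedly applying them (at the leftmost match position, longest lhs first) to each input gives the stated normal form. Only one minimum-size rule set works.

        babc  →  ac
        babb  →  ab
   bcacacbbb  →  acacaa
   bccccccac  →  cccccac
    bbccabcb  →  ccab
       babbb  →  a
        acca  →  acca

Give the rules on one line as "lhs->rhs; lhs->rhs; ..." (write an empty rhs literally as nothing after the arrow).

  | babc => ac
  | babb => ab
  | bcacacbbb => acacbbb => acacaa
  | bccccccac => cccccac

bab->a; bb->; bbb->aa; bc->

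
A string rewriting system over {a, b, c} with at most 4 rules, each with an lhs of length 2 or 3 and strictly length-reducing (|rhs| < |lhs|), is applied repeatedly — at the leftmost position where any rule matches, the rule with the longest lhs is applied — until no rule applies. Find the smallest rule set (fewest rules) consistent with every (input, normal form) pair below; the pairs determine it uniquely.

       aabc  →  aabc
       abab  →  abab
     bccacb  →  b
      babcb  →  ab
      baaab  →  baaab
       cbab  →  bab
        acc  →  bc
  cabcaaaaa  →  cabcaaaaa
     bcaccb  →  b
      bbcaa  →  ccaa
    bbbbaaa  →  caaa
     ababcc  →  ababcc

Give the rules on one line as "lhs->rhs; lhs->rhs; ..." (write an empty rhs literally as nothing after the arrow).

  | aabc
  | abab
  | bccacb => bccbb => bcbb => bbb => cb => b
  | babcb => babb => bac => ab

ac->b; bac->ab; bb->c; cb->b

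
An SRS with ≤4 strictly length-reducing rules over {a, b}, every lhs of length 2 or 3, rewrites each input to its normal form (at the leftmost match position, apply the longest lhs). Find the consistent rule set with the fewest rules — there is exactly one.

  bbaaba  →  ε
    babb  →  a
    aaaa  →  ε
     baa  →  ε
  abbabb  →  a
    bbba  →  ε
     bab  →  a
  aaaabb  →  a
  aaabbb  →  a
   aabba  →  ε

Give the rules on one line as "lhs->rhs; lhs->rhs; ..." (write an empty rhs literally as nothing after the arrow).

aa->; ab->a; ba->a; bb->a

  | bbaaba => aaaba => aba => aa => ε
  | babb => abb => ab => a
  | aaaa => aa => ε
  | baa => aa => ε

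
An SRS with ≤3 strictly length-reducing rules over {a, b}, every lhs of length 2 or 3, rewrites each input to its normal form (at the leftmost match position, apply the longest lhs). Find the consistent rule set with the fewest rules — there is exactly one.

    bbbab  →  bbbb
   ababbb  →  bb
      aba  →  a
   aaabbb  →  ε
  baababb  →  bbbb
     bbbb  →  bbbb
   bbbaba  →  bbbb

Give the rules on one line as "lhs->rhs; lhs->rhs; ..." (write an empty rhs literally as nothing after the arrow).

  | bbbab => bbbb
  | ababbb => abbb => bb
  | aba => a
  | aaabbb => aabb => ab => ε

ab->; ba->b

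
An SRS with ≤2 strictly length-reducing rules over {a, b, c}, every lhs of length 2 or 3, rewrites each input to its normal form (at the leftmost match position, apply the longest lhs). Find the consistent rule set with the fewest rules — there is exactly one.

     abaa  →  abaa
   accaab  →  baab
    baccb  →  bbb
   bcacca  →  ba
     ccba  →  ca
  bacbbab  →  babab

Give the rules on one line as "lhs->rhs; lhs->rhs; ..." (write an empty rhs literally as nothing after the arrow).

acc->b; cb->

  | abaa
  | accaab => baab
  | baccb => bbb
  | bcacca => bcba => ba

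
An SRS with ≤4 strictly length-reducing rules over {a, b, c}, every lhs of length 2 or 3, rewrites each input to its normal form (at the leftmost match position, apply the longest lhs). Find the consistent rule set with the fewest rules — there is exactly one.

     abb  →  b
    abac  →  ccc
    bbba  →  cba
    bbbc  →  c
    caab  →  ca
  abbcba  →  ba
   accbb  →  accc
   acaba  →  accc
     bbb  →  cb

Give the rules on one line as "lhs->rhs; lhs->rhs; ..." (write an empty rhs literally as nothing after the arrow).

ab->; aba->cc; bb->c; bc->

  | abb => b
  | abac => ccc
  | bbba => cba
  | bbbc => cbc => c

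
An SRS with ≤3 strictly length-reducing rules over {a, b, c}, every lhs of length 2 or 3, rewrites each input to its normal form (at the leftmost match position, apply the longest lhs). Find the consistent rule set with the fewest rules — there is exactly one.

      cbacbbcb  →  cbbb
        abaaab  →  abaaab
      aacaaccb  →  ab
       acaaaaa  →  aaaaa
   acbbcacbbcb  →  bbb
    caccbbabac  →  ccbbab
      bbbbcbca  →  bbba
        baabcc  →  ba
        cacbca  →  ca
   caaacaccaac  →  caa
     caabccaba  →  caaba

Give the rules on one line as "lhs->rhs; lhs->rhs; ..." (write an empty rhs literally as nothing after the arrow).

ac->; bc->

  | cbacbbcb => cbbbcb => cbbb
  | abaaab
  | aacaaccb => aaaccb => aacb => ab
  | acaaaaa => aaaaa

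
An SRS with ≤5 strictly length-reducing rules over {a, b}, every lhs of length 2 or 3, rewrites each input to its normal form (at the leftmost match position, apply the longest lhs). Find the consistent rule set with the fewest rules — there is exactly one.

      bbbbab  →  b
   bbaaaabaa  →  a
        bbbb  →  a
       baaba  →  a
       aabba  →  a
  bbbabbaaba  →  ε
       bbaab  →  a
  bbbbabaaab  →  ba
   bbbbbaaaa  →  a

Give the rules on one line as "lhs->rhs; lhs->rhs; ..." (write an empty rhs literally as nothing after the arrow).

aa->; ab->a; bb->a; bba->bb

  | bbbbab => abbab => abab => aab => b
  | bbaaaabaa => bbaaabaa => bbaabaa => bbabaa => bbbaa => abaa => aaa => a
  | bbbb => abb => ab => a
  | baaba => bba => bb => a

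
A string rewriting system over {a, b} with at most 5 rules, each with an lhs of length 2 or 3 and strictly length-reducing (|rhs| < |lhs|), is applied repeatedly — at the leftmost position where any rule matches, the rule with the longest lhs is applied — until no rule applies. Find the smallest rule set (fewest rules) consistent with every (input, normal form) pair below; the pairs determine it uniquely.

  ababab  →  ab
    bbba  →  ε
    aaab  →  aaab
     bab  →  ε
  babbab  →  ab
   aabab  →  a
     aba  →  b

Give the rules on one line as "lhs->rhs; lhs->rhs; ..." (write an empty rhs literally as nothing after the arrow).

  | ababab => bbab => ab
  | bbba => ba => ε
  | aaab
  | bab => ba => ε

aba->b; ba->; bab->ba; bb->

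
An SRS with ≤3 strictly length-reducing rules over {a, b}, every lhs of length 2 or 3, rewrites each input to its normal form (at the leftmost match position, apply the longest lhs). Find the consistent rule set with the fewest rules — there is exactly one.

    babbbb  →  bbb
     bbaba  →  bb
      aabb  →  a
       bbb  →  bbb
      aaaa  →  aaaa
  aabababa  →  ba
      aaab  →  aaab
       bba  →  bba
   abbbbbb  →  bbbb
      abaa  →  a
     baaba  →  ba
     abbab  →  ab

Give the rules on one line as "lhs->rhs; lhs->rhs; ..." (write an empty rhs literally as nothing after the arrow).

aba->; abb->

  | babbbb => bbb
  | bbaba => bb
  | aabb => a
  | bbb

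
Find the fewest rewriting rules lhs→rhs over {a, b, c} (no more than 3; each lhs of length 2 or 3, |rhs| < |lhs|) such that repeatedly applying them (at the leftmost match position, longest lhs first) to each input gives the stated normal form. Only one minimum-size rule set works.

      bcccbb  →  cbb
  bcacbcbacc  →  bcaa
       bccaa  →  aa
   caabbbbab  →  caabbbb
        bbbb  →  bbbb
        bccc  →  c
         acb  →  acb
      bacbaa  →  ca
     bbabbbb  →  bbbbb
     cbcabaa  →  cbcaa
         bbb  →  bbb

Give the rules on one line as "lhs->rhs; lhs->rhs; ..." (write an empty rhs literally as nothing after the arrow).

  | bcccbb => bacbb => cbb
  | bcacbcbacc => bcacbccc => bcacbac => bcacc => bcaa
  | bccaa => baaa => aa
  | caabbbbab => caabbbb

ba->; cc->a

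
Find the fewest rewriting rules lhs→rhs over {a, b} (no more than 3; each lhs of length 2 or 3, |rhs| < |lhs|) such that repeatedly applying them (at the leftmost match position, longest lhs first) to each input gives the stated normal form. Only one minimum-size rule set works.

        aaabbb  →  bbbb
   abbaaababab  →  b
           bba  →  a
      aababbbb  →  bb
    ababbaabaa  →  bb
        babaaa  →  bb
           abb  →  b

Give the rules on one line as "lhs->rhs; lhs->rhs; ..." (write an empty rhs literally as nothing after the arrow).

  | aaabbb => bbbb
  | abbaaababab => baaababab => bbbabab => babab => bab => b
  | bba => a
  | aababbbb => aabbbb => abbb => bb

aaa->b; ab->; bba->a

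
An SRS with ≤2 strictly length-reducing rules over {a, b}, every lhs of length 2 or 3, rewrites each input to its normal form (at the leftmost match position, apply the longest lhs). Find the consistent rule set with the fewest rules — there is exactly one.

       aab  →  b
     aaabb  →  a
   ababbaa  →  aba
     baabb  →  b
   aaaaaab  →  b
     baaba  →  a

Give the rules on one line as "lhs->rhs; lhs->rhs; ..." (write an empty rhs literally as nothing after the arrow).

aa->; bb->

  | aab => b
  | aaabb => abb => a
  | ababbaa => abaaa => aba
  | baabb => bbb => b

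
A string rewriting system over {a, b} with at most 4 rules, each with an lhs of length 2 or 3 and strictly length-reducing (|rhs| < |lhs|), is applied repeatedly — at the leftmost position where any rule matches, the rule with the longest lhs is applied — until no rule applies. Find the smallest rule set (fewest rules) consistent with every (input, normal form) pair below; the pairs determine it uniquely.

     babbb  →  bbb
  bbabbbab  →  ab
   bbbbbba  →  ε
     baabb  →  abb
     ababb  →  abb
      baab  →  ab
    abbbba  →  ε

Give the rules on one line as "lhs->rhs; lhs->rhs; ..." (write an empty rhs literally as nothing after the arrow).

aa->; ba->; bba->aa

  | babbb => bbb
  | bbabbbab => aabbbab => bbbab => baab => ab
  | bbbbbba => bbbbaa => bbaaa => aaaa => aa => ε
  | baabb => abb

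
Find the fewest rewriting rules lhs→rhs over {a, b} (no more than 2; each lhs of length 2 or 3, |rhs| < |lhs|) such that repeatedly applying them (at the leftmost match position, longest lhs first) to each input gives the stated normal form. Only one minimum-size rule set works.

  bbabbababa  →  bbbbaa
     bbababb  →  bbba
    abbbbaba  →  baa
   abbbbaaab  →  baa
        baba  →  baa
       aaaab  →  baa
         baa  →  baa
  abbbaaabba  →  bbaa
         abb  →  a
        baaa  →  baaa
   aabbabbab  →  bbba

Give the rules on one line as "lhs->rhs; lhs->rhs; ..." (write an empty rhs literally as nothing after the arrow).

  | bbabbababa => bbabababa => bbaababa => bbbaaba => bbbbaa
  | bbababb => bbaabb => bbbab => bbba
  | abbbbaba => abbbaba => abbaba => ababa => aaba => baa
  | abbbbaaab => abbbaaab => abbaaab => abaaab => aaaab => aaba => baa

aab->ba; ab->a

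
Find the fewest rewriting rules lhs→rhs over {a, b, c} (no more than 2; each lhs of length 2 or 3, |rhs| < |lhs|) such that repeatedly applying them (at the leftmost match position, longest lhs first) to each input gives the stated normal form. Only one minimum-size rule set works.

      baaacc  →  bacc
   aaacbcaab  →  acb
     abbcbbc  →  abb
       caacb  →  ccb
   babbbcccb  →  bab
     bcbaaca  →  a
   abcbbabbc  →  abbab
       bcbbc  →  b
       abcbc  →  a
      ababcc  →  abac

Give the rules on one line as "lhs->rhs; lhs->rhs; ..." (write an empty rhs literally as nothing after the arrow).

aa->; bc->

  | baaacc => bacc
  | aaacbcaab => acbcaab => acaab => acb
  | abbcbbc => abbbc => abb
  | caacb => ccb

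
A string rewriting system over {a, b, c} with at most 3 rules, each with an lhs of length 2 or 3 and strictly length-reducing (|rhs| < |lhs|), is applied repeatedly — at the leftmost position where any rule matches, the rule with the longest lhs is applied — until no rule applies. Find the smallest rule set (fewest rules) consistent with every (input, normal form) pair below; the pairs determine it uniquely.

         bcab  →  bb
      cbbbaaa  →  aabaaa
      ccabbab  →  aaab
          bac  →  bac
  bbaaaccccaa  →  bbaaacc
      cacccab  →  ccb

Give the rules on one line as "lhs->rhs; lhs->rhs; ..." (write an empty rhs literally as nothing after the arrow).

ca->; cbb->aa

  | bcab => bb
  | cbbbaaa => aabaaa
  | ccabbab => cbbab => aaab
  | bac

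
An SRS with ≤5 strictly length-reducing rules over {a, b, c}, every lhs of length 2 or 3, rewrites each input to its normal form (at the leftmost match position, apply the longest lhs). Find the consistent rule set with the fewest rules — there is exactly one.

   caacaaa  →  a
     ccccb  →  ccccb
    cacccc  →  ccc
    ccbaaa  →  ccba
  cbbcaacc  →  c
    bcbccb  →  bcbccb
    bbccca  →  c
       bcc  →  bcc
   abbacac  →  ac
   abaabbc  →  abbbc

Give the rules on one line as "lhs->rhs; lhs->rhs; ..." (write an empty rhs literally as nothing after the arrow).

  | caacaaa => aacaaa => caaa => aaa => a
  | ccccb
  | cacccc => acccc => ccc
  | ccbaaa => ccba

aa->; acc->c; bba->c; ca->a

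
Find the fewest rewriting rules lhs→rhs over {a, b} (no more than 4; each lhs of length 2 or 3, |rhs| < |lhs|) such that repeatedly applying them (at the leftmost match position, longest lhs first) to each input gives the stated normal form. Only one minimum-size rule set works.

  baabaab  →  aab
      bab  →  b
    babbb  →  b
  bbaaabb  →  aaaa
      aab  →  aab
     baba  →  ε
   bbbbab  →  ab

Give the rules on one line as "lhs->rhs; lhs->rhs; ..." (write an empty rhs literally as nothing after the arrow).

abb->aa; ba->; bb->

  | baabaab => abaab => aab
  | bab => b
  | babbb => bbb => b
  | bbaaabb => aaabb => aaaa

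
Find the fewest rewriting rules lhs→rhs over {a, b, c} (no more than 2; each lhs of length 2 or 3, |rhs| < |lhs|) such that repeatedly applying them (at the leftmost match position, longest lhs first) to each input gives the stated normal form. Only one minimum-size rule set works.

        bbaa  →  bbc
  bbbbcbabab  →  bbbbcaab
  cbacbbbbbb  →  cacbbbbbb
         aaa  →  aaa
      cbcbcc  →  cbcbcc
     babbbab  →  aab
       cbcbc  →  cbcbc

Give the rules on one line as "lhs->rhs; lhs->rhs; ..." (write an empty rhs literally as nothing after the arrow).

  | bbaa => bbc
  | bbbbcbabab => bbbbcabab => bbbbcaab
  | cbacbbbbbb => cacbbbbbb
  | aaa

ba->a; baa->bc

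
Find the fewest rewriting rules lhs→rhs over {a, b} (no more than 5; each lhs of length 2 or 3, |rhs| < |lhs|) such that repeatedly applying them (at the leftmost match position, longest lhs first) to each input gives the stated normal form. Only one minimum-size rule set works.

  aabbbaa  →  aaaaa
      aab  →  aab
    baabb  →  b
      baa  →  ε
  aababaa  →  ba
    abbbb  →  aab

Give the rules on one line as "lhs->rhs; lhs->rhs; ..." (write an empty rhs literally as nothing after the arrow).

aba->b; baa->; bb->b; bbb->a

  | aabbbaa => aaaaa
  | aab
  | baabb => bb => b
  | baa => ε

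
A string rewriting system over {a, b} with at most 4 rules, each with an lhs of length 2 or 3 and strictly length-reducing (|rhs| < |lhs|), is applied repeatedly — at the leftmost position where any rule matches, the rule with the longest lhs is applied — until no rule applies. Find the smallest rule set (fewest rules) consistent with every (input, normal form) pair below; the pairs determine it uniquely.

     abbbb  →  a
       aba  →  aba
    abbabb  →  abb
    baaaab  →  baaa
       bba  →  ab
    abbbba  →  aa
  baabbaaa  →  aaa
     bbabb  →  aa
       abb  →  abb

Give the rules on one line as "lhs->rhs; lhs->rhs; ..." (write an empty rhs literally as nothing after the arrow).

aab->a; bab->; bba->ab; bbb->a

  | abbbb => aab => a
  | aba
  | abbabb => aabbb => abb
  | baaaab => baaa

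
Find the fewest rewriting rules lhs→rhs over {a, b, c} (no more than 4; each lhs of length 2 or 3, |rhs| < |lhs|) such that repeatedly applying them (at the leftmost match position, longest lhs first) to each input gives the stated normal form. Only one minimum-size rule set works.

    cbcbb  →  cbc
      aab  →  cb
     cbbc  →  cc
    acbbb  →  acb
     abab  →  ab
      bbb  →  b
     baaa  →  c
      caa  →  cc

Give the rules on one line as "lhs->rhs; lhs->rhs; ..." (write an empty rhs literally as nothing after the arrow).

aa->c; ba->; bb->

  | cbcbb => cbc
  | aab => cb
  | cbbc => cc
  | acbbb => acb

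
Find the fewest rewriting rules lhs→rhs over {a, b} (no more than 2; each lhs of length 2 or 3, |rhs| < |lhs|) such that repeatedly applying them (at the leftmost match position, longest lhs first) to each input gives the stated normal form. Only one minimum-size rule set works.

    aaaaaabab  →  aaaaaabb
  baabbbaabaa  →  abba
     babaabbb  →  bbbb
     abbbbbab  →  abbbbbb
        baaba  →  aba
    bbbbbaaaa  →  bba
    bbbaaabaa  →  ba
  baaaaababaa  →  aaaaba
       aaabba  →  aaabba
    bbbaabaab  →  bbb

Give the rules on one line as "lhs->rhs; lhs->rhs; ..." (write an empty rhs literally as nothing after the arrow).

baa->a; bab->bb

  | aaaaaabab => aaaaaabb
  | baabbbaabaa => abbbaabaa => abbabaa => abbbaa => abba
  | babaabbb => bbaabbb => babbb => bbbb
  | abbbbbab => abbbbbb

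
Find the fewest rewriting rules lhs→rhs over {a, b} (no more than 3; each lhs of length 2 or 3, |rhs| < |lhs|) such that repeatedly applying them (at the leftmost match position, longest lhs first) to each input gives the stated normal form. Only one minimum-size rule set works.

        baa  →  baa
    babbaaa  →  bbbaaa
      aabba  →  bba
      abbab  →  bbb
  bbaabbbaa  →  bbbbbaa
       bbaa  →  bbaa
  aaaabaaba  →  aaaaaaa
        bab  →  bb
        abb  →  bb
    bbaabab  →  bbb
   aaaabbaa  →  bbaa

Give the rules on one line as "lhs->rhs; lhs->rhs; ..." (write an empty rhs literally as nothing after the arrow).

ab->b; aba->aa

  | baa
  | babbaaa => bbbaaa
  | aabba => abba => bba
  | abbab => bbab => bbb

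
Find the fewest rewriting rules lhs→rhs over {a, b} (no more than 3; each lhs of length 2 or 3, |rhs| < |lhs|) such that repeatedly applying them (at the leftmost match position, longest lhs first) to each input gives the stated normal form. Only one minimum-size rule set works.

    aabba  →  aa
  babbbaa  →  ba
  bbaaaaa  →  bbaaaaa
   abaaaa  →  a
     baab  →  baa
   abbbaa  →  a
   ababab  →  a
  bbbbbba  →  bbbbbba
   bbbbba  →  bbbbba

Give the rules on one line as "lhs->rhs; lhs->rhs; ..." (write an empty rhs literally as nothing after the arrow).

ab->a; aba->ab

  | aabba => aaba => aab => aa
  | babbbaa => babbaa => babaa => baba => bab => ba
  | bbaaaaa
  | abaaaa => abaaa => abaa => aba => ab => a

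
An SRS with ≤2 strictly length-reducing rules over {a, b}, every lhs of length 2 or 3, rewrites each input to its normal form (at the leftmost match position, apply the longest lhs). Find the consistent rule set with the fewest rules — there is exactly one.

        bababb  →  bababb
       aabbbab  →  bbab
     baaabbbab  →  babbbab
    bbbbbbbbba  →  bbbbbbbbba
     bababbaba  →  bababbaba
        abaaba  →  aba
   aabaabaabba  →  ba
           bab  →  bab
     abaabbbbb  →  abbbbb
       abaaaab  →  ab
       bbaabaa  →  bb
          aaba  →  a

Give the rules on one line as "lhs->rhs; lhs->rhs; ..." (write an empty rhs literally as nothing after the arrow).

  | bababb
  | aabbbab => bbab
  | baaabbbab => babbbab
  | bbbbbbbbba

aa->; aab->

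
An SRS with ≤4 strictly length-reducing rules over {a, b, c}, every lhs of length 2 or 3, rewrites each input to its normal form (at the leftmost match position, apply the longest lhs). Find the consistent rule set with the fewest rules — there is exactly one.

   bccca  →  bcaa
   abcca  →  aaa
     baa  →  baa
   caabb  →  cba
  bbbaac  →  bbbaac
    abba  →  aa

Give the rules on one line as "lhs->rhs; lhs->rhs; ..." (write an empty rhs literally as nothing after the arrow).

aab->ba; ab->a; cca->aa

  | bccca => bcaa
  | abcca => acca => aaa
  | baa
  | caabb => cbab => cba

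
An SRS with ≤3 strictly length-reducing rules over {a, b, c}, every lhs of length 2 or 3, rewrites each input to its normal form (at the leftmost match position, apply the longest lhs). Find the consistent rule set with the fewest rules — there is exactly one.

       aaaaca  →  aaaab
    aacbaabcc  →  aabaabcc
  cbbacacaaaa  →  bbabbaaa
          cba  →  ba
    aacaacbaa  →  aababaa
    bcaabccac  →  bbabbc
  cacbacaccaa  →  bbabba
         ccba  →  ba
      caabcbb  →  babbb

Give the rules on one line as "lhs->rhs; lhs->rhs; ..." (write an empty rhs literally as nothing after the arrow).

  | aaaaca => aaaab
  | aacbaabcc => aabaabcc
  | cbbacacaaaa => bbacacaaaa => bbabcaaaa => bbabbaaa
  | cba => ba

ca->b; cb->b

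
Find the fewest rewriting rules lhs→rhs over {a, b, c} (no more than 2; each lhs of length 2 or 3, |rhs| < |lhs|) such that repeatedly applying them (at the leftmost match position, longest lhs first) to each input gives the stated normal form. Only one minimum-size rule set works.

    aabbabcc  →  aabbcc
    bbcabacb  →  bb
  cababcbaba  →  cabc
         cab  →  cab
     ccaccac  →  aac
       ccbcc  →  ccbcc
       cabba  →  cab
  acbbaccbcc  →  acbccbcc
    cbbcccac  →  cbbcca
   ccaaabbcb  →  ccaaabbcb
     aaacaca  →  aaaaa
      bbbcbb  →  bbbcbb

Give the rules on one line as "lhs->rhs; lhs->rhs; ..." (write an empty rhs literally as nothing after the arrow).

ba->; cac->a

  | aabbabcc => aabbcc
  | bbcabacb => bbcacb => bbab => bb
  | cababcbaba => cabcbaba => cabcba => cabc
  | cab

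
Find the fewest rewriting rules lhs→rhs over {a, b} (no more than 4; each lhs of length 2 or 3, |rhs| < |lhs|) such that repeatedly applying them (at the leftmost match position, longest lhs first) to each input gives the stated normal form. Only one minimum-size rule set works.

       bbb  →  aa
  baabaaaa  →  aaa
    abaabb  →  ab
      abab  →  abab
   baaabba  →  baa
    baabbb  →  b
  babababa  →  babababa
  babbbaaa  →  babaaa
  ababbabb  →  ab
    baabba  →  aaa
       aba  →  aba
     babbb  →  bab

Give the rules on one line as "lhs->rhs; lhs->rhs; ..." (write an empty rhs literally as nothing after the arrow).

aab->b; abb->a; bba->; bbb->aa

  | bbb => aa
  | baabaaaa => bbaaaa => aaa
  | abaabb => abbb => ab
  | abab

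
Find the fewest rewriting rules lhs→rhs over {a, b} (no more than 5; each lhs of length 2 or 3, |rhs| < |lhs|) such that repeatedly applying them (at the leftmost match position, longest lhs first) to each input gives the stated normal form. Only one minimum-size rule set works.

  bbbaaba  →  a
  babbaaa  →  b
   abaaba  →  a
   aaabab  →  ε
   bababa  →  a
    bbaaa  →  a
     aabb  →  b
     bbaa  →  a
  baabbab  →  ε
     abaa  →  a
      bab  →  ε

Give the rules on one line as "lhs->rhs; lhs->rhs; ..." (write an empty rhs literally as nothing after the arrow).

  | bbbaaba => baaba => baba => bba => a
  | babbaaa => bbbaaa => baaa => baa => ba => b
  | abaaba => aaba => aba => a
  | aaabab => aabab => abab => ab => ε

aa->a; ab->; ba->b; bb->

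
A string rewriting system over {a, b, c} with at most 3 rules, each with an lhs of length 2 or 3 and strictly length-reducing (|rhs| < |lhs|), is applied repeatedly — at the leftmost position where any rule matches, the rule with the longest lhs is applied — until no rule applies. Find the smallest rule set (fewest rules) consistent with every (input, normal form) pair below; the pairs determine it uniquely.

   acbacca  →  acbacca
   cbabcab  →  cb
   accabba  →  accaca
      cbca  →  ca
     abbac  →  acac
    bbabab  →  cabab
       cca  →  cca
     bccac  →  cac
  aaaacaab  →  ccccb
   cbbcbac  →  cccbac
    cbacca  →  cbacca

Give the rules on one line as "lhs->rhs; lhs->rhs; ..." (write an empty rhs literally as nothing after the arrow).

aa->c; bb->c; bc->

  | acbacca
  | cbabcab => cbaab => cbcb => cb
  | accabba => accaca
  | cbca => ca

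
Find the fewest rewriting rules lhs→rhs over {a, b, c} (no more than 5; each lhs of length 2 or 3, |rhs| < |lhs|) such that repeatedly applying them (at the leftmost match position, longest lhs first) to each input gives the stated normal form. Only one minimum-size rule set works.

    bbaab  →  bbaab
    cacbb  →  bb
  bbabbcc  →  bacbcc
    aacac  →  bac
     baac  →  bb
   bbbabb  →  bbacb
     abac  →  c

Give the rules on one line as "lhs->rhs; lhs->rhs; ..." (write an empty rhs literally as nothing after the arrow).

  | bbaab
  | cacbb => bb
  | bbabbcc => bacbcc
  | aacac => bac

aac->b; aba->; bab->ac; cac->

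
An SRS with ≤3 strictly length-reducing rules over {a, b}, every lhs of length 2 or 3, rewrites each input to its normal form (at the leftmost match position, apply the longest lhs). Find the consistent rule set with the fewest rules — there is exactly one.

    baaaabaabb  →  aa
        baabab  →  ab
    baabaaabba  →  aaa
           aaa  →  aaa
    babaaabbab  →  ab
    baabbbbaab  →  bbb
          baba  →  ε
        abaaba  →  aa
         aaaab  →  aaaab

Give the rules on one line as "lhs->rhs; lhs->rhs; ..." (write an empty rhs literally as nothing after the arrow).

  | baaaabaabb => abaabaabb => aabbaabb => aaabb => aa
  | baabab => abbab => ab
  | baabaaabba => abbaaabba => aaabba => aaa
  | aaa

abb->; ba->; baa->ab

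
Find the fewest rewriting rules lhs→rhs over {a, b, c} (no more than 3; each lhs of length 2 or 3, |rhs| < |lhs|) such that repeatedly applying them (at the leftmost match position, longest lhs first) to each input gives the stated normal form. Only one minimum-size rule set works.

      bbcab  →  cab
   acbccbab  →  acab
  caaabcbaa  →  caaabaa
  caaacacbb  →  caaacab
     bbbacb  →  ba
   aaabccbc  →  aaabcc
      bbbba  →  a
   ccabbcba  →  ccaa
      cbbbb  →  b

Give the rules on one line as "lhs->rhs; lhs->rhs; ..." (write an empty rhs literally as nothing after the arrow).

bb->; cb->

  | bbcab => cab
  | acbccbab => accbab => acab
  | caaabcbaa => caaabaa
  | caaacacbb => caaacab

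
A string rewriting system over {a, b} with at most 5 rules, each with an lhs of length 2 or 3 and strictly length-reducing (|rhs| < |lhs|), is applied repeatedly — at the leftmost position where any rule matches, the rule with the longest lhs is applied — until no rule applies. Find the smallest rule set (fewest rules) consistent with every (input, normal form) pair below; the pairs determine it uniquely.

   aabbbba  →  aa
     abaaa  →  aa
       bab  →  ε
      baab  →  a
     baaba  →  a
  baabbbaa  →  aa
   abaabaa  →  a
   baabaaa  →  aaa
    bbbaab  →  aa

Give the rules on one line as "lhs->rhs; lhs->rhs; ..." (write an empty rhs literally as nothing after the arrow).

ab->; aba->; ba->a; bba->aa

  | aabbbba => abbba => bba => aa
  | abaaa => aa
  | bab => ab => ε
  | baab => aab => a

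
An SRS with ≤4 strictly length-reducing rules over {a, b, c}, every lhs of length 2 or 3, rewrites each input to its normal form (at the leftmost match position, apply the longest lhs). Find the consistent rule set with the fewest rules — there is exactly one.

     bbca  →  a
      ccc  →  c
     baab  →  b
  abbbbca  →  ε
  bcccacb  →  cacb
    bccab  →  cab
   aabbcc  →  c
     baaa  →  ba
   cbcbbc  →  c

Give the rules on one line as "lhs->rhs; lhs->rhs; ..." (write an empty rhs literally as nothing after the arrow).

aa->; bb->b; bc->; cc->c

  | bbca => bca => a
  | ccc => cc => c
  | baab => bb => b
  | abbbbca => abbbca => abbca => abca => aa => ε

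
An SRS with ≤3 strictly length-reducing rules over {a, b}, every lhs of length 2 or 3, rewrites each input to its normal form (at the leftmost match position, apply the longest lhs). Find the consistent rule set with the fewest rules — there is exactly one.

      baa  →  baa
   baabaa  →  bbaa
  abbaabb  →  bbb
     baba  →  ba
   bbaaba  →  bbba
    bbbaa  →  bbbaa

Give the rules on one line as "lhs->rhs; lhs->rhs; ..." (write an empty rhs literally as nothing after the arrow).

aab->b; ab->

  | baa
  | baabaa => bbaa
  | abbaabb => baabb => bbb
  | baba => ba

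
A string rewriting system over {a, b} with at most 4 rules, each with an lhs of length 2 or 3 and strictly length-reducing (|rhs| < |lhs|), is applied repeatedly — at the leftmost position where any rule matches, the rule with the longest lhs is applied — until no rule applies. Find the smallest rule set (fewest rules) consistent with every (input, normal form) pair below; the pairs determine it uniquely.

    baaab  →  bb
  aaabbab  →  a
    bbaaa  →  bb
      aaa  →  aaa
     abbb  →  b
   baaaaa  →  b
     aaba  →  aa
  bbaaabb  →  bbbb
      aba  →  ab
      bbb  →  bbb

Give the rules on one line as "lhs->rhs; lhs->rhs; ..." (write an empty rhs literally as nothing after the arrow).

aab->a; abb->; ba->b

  | baaab => baab => bab => bb
  | aaabbab => aabab => aab => a
  | bbaaa => bbaa => bba => bb
  | aaa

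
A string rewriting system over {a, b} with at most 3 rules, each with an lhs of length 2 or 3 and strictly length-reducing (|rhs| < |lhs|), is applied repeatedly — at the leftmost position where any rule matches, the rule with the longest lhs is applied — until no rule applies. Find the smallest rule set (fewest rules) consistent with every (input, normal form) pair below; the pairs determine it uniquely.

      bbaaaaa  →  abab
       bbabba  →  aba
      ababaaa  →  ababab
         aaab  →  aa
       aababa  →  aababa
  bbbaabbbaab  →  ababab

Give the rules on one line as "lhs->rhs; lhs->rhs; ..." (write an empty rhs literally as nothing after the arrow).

  | bbaaaaa => aaaaaa => abaaa => abab
  | bbabba => aabba => aaaa => aba
  | ababaaa => ababab
  | aaab => abb => aa

aaa->ab; bb->a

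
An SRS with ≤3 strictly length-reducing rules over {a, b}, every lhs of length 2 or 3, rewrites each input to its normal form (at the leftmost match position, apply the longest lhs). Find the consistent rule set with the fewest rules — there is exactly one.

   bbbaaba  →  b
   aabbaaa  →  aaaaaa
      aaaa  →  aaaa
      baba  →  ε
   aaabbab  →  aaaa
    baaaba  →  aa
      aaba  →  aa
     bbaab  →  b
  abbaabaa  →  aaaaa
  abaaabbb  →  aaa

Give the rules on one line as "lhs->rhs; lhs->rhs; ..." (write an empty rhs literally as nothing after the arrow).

ab->; abb->aa; ba->

  | bbbaaba => bbaba => bba => b
  | aabbaaa => aaaaaa
  | aaaa
  | baba => ba => ε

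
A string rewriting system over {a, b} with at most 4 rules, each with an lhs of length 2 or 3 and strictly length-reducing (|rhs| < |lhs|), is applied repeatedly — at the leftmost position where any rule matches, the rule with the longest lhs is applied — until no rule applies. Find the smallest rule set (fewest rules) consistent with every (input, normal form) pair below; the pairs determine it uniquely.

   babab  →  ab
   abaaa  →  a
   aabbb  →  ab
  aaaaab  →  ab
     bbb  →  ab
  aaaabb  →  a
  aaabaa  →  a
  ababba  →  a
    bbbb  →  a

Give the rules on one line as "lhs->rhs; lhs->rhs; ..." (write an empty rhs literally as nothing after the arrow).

  | babab => abab => aab => ab
  | abaaa => aaaa => aaa => aa => a
  | aabbb => abbb => aab => ab
  | aaaaab => aaaab => aaab => aab => ab

aa->a; ba->a; bb->a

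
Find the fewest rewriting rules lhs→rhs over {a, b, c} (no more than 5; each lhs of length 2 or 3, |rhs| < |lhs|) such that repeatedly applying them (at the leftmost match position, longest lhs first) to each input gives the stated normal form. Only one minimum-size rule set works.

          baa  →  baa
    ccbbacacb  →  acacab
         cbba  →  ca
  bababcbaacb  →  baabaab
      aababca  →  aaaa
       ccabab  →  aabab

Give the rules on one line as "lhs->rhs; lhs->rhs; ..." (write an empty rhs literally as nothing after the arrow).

abc->bc; bb->c; cb->b; cc->a

  | baa
  | ccbbacacb => abbacacb => acacacb => acacab
  | cbba => bba => ca
  | bababcbaacb => babbcbaacb => baccbaacb => baabaacb => baabaab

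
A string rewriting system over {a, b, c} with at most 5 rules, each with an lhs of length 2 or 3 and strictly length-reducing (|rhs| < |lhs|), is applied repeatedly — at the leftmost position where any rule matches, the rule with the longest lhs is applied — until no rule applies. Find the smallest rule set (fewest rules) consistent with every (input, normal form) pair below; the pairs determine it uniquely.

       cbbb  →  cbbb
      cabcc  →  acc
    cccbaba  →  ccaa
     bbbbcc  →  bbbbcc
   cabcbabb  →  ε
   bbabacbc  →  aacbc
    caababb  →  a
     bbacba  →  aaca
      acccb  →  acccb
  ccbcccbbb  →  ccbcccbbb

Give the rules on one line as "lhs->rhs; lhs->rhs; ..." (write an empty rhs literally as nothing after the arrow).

ab->; ba->a; bba->aa; cab->ba

  | cbbb
  | cabcc => bacc => acc
  | cccbaba => cccaba => ccbaa => ccaa
  | bbbbcc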